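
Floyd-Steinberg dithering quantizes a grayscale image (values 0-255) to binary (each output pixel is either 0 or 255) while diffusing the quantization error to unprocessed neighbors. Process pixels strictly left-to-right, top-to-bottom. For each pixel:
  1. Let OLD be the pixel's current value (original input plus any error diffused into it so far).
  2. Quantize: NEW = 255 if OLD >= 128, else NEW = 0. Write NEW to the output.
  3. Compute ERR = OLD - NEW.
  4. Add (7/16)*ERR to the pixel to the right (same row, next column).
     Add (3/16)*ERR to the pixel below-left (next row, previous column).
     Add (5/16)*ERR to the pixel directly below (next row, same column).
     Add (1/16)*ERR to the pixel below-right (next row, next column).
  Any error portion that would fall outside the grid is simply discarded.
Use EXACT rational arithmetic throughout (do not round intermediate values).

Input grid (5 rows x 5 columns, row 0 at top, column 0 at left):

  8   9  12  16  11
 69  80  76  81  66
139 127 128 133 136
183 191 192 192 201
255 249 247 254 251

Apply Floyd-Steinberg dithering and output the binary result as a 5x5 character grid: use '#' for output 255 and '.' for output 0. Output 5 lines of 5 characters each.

Answer: .....
..#..
#.#.#
#####
#####

Derivation:
(0,0): OLD=8 → NEW=0, ERR=8
(0,1): OLD=25/2 → NEW=0, ERR=25/2
(0,2): OLD=559/32 → NEW=0, ERR=559/32
(0,3): OLD=12105/512 → NEW=0, ERR=12105/512
(0,4): OLD=174847/8192 → NEW=0, ERR=174847/8192
(1,0): OLD=2363/32 → NEW=0, ERR=2363/32
(1,1): OLD=30717/256 → NEW=0, ERR=30717/256
(1,2): OLD=1140065/8192 → NEW=255, ERR=-948895/8192
(1,3): OLD=1402653/32768 → NEW=0, ERR=1402653/32768
(1,4): OLD=48693239/524288 → NEW=0, ERR=48693239/524288
(2,0): OLD=756015/4096 → NEW=255, ERR=-288465/4096
(2,1): OLD=15280597/131072 → NEW=0, ERR=15280597/131072
(2,2): OLD=332046975/2097152 → NEW=255, ERR=-202726785/2097152
(2,3): OLD=3833902669/33554432 → NEW=0, ERR=3833902669/33554432
(2,4): OLD=116869915867/536870912 → NEW=255, ERR=-20032166693/536870912
(3,0): OLD=383466207/2097152 → NEW=255, ERR=-151307553/2097152
(3,1): OLD=2908158483/16777216 → NEW=255, ERR=-1370031597/16777216
(3,2): OLD=83094170785/536870912 → NEW=255, ERR=-53807911775/536870912
(3,3): OLD=183416214465/1073741824 → NEW=255, ERR=-90387950655/1073741824
(3,4): OLD=2742801269877/17179869184 → NEW=255, ERR=-1638065372043/17179869184
(4,0): OLD=58288644369/268435456 → NEW=255, ERR=-10162396911/268435456
(4,1): OLD=1577256632241/8589934592 → NEW=255, ERR=-613176688719/8589934592
(4,2): OLD=22479784751167/137438953472 → NEW=255, ERR=-12567148384193/137438953472
(4,3): OLD=359645185458225/2199023255552 → NEW=255, ERR=-201105744707535/2199023255552
(4,4): OLD=6190060820295127/35184372088832 → NEW=255, ERR=-2781954062357033/35184372088832
Row 0: .....
Row 1: ..#..
Row 2: #.#.#
Row 3: #####
Row 4: #####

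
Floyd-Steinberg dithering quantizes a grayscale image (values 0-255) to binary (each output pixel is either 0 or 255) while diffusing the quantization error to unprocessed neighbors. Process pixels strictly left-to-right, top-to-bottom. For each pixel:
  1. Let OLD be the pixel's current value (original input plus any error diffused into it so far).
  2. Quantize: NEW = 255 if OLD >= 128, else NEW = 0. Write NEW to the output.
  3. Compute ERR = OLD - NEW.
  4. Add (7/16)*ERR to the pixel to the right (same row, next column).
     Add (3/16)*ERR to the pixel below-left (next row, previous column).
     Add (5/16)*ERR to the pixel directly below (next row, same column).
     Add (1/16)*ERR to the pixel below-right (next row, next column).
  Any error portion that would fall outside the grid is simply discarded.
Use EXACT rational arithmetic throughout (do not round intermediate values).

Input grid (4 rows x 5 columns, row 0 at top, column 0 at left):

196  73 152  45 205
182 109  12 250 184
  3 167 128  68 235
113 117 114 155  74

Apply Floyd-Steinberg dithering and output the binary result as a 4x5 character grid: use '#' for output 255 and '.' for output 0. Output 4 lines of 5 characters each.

(0,0): OLD=196 → NEW=255, ERR=-59
(0,1): OLD=755/16 → NEW=0, ERR=755/16
(0,2): OLD=44197/256 → NEW=255, ERR=-21083/256
(0,3): OLD=36739/4096 → NEW=0, ERR=36739/4096
(0,4): OLD=13692053/65536 → NEW=255, ERR=-3019627/65536
(1,0): OLD=44137/256 → NEW=255, ERR=-21143/256
(1,1): OLD=140255/2048 → NEW=0, ERR=140255/2048
(1,2): OLD=1366859/65536 → NEW=0, ERR=1366859/65536
(1,3): OLD=65048751/262144 → NEW=255, ERR=-1797969/262144
(1,4): OLD=701124909/4194304 → NEW=255, ERR=-368422611/4194304
(2,0): OLD=-326651/32768 → NEW=0, ERR=-326651/32768
(2,1): OLD=191667847/1048576 → NEW=255, ERR=-75719033/1048576
(2,2): OLD=1777034069/16777216 → NEW=0, ERR=1777034069/16777216
(2,3): OLD=26046343983/268435456 → NEW=0, ERR=26046343983/268435456
(2,4): OLD=1071905366665/4294967296 → NEW=255, ERR=-23311293815/4294967296
(3,0): OLD=1616404149/16777216 → NEW=0, ERR=1616404149/16777216
(3,1): OLD=20914055825/134217728 → NEW=255, ERR=-13311464815/134217728
(3,2): OLD=504183449355/4294967296 → NEW=0, ERR=504183449355/4294967296
(3,3): OLD=2081187174803/8589934592 → NEW=255, ERR=-109246146157/8589934592
(3,4): OLD=10006129603135/137438953472 → NEW=0, ERR=10006129603135/137438953472
Row 0: #.#.#
Row 1: #..##
Row 2: .#..#
Row 3: .#.#.

Answer: #.#.#
#..##
.#..#
.#.#.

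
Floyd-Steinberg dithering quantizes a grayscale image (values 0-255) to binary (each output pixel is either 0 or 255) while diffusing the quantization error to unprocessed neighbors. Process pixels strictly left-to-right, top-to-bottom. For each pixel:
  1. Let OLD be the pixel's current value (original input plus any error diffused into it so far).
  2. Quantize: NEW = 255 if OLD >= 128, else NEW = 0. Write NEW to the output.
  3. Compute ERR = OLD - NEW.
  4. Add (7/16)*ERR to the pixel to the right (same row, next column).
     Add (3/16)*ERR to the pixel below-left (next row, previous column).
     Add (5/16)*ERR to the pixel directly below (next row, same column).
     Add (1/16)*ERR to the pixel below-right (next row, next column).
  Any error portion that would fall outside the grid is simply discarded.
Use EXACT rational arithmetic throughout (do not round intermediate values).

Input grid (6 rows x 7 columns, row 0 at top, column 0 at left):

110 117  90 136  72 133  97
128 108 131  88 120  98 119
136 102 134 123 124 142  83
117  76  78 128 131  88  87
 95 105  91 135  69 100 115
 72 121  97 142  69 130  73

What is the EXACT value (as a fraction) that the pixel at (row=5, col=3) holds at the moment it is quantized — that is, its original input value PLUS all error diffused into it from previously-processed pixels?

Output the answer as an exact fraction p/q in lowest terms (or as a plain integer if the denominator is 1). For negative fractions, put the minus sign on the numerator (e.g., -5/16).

(0,0): OLD=110 → NEW=0, ERR=110
(0,1): OLD=1321/8 → NEW=255, ERR=-719/8
(0,2): OLD=6487/128 → NEW=0, ERR=6487/128
(0,3): OLD=323937/2048 → NEW=255, ERR=-198303/2048
(0,4): OLD=971175/32768 → NEW=0, ERR=971175/32768
(0,5): OLD=76528529/524288 → NEW=255, ERR=-57164911/524288
(0,6): OLD=413540599/8388608 → NEW=0, ERR=413540599/8388608
(1,0): OLD=18627/128 → NEW=255, ERR=-14013/128
(1,1): OLD=49557/1024 → NEW=0, ERR=49557/1024
(1,2): OLD=4726393/32768 → NEW=255, ERR=-3629447/32768
(1,3): OLD=2360293/131072 → NEW=0, ERR=2360293/131072
(1,4): OLD=928154863/8388608 → NEW=0, ERR=928154863/8388608
(1,5): OLD=8283235551/67108864 → NEW=0, ERR=8283235551/67108864
(1,6): OLD=194982441265/1073741824 → NEW=255, ERR=-78821723855/1073741824
(2,0): OLD=1816375/16384 → NEW=0, ERR=1816375/16384
(2,1): OLD=72360077/524288 → NEW=255, ERR=-61333363/524288
(2,2): OLD=458080871/8388608 → NEW=0, ERR=458080871/8388608
(2,3): OLD=11162983279/67108864 → NEW=255, ERR=-5949777041/67108864
(2,4): OLD=77339959039/536870912 → NEW=255, ERR=-59562123521/536870912
(2,5): OLD=2150669189813/17179869184 → NEW=0, ERR=2150669189813/17179869184
(2,6): OLD=33684320997699/274877906944 → NEW=0, ERR=33684320997699/274877906944
(3,0): OLD=1088087047/8388608 → NEW=255, ERR=-1051007993/8388608
(3,1): OLD=120524475/67108864 → NEW=0, ERR=120524475/67108864
(3,2): OLD=38609383425/536870912 → NEW=0, ERR=38609383425/536870912
(3,3): OLD=245604258823/2147483648 → NEW=0, ERR=245604258823/2147483648
(3,4): OLD=45161769187335/274877906944 → NEW=255, ERR=-24932097083385/274877906944
(3,5): OLD=227557052164421/2199023255552 → NEW=0, ERR=227557052164421/2199023255552
(3,6): OLD=6276598233083355/35184372088832 → NEW=255, ERR=-2695416649568805/35184372088832
(4,0): OLD=60326726985/1073741824 → NEW=0, ERR=60326726985/1073741824
(4,1): OLD=2332942588661/17179869184 → NEW=255, ERR=-2047924053259/17179869184
(4,2): OLD=22781278984443/274877906944 → NEW=0, ERR=22781278984443/274877906944
(4,3): OLD=427681835300153/2199023255552 → NEW=255, ERR=-133069094865607/2199023255552
(4,4): OLD=716562022131387/17592186044416 → NEW=0, ERR=716562022131387/17592186044416
(4,5): OLD=73253869449744603/562949953421312 → NEW=255, ERR=-70298368672689957/562949953421312
(4,6): OLD=386360606974971757/9007199254740992 → NEW=0, ERR=386360606974971757/9007199254740992
(5,0): OLD=18473575298991/274877906944 → NEW=0, ERR=18473575298991/274877906944
(5,1): OLD=290716104868645/2199023255552 → NEW=255, ERR=-270034825297115/2199023255552
(5,2): OLD=886274955750323/17592186044416 → NEW=0, ERR=886274955750323/17592186044416
(5,3): OLD=22229147754969823/140737488355328 → NEW=255, ERR=-13658911775638817/140737488355328
Target (5,3): original=142, with diffused error = 22229147754969823/140737488355328

Answer: 22229147754969823/140737488355328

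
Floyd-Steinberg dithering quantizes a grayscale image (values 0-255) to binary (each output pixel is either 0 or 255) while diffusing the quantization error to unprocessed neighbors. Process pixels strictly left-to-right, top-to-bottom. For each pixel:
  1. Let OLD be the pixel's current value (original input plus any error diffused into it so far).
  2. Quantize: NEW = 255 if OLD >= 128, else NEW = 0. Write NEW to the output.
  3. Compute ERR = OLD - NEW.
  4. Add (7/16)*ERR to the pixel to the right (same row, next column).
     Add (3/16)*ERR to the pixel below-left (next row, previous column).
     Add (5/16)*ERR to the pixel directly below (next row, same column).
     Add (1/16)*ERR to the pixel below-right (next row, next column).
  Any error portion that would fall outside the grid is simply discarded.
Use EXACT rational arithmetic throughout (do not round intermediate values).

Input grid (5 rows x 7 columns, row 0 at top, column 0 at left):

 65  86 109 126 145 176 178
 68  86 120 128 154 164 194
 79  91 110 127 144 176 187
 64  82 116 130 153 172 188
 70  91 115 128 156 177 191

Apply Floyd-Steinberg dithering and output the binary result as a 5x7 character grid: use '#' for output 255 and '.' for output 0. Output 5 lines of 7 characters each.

(0,0): OLD=65 → NEW=0, ERR=65
(0,1): OLD=1831/16 → NEW=0, ERR=1831/16
(0,2): OLD=40721/256 → NEW=255, ERR=-24559/256
(0,3): OLD=344183/4096 → NEW=0, ERR=344183/4096
(0,4): OLD=11912001/65536 → NEW=255, ERR=-4799679/65536
(0,5): OLD=150951623/1048576 → NEW=255, ERR=-116435257/1048576
(0,6): OLD=2171297649/16777216 → NEW=255, ERR=-2106892431/16777216
(1,0): OLD=28101/256 → NEW=0, ERR=28101/256
(1,1): OLD=319203/2048 → NEW=255, ERR=-203037/2048
(1,2): OLD=4558367/65536 → NEW=0, ERR=4558367/65536
(1,3): OLD=43243699/262144 → NEW=255, ERR=-23603021/262144
(1,4): OLD=1277637433/16777216 → NEW=0, ERR=1277637433/16777216
(1,5): OLD=18051330569/134217728 → NEW=255, ERR=-16174190071/134217728
(1,6): OLD=204213087079/2147483648 → NEW=0, ERR=204213087079/2147483648
(2,0): OLD=3103601/32768 → NEW=0, ERR=3103601/32768
(2,1): OLD=127253867/1048576 → NEW=0, ERR=127253867/1048576
(2,2): OLD=2713748993/16777216 → NEW=255, ERR=-1564441087/16777216
(2,3): OLD=10293551417/134217728 → NEW=0, ERR=10293551417/134217728
(2,4): OLD=185895342793/1073741824 → NEW=255, ERR=-87908822327/1073741824
(2,5): OLD=4298832087171/34359738368 → NEW=0, ERR=4298832087171/34359738368
(2,6): OLD=145092616115397/549755813888 → NEW=255, ERR=4904883573957/549755813888
(3,0): OLD=1952079585/16777216 → NEW=0, ERR=1952079585/16777216
(3,1): OLD=21376147149/134217728 → NEW=255, ERR=-12849373491/134217728
(3,2): OLD=71876997239/1073741824 → NEW=0, ERR=71876997239/1073741824
(3,3): OLD=696103333681/4294967296 → NEW=255, ERR=-399113326799/4294967296
(3,4): OLD=63228527076065/549755813888 → NEW=0, ERR=63228527076065/549755813888
(3,5): OLD=1134569795008179/4398046511104 → NEW=255, ERR=13067934676659/4398046511104
(3,6): OLD=14067245298253613/70368744177664 → NEW=255, ERR=-3876784467050707/70368744177664
(4,0): OLD=189858918287/2147483648 → NEW=0, ERR=189858918287/2147483648
(4,1): OLD=4108926910531/34359738368 → NEW=0, ERR=4108926910531/34359738368
(4,2): OLD=90616567072205/549755813888 → NEW=255, ERR=-49571165469235/549755813888
(4,3): OLD=374977911610591/4398046511104 → NEW=0, ERR=374977911610591/4398046511104
(4,4): OLD=7881011156710061/35184372088832 → NEW=255, ERR=-1091003725942099/35184372088832
(4,5): OLD=181518564186671981/1125899906842624 → NEW=255, ERR=-105585912058197139/1125899906842624
(4,6): OLD=2394851364816847115/18014398509481984 → NEW=255, ERR=-2198820255101058805/18014398509481984
Row 0: ..#.###
Row 1: .#.#.#.
Row 2: ..#.#.#
Row 3: .#.#.##
Row 4: ..#.###

Answer: ..#.###
.#.#.#.
..#.#.#
.#.#.##
..#.###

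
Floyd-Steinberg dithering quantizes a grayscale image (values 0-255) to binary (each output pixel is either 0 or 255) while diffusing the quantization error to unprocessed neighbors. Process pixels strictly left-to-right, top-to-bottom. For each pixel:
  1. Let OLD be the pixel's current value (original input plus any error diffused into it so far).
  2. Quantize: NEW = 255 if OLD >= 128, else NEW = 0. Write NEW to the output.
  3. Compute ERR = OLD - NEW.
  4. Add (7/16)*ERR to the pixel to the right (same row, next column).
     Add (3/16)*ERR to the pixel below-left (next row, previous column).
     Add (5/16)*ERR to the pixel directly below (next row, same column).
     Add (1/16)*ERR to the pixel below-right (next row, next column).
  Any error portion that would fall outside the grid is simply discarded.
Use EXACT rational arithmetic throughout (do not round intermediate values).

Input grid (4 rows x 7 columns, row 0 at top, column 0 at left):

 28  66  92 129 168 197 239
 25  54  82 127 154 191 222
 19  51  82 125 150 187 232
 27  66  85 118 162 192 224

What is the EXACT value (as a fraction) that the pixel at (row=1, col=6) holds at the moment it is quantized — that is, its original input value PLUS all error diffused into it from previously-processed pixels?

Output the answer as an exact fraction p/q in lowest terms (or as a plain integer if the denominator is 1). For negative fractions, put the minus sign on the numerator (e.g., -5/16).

(0,0): OLD=28 → NEW=0, ERR=28
(0,1): OLD=313/4 → NEW=0, ERR=313/4
(0,2): OLD=8079/64 → NEW=0, ERR=8079/64
(0,3): OLD=188649/1024 → NEW=255, ERR=-72471/1024
(0,4): OLD=2245215/16384 → NEW=255, ERR=-1932705/16384
(0,5): OLD=38113433/262144 → NEW=255, ERR=-28733287/262144
(0,6): OLD=801305647/4194304 → NEW=255, ERR=-268241873/4194304
(1,0): OLD=3099/64 → NEW=0, ERR=3099/64
(1,1): OLD=64029/512 → NEW=0, ERR=64029/512
(1,2): OLD=2748929/16384 → NEW=255, ERR=-1428991/16384
(1,3): OLD=3440445/65536 → NEW=0, ERR=3440445/65536
(1,4): OLD=482886439/4194304 → NEW=0, ERR=482886439/4194304
(1,5): OLD=6299918519/33554432 → NEW=255, ERR=-2256461641/33554432
(1,6): OLD=88982575321/536870912 → NEW=255, ERR=-47919507239/536870912
Target (1,6): original=222, with diffused error = 88982575321/536870912

Answer: 88982575321/536870912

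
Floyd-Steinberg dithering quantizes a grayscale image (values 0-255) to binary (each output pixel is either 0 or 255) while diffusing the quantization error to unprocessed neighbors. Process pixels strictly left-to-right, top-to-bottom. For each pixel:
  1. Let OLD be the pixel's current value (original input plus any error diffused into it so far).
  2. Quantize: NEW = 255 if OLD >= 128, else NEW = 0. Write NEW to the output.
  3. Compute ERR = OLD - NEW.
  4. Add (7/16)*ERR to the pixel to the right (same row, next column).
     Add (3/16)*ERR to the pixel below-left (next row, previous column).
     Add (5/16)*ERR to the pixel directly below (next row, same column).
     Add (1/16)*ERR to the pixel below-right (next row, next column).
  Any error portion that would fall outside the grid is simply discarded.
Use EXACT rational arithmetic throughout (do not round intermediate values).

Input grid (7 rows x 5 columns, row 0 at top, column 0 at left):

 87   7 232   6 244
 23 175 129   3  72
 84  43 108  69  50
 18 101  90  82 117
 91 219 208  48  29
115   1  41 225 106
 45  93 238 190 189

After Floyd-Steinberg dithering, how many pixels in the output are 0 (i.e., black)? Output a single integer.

Answer: 22

Derivation:
(0,0): OLD=87 → NEW=0, ERR=87
(0,1): OLD=721/16 → NEW=0, ERR=721/16
(0,2): OLD=64439/256 → NEW=255, ERR=-841/256
(0,3): OLD=18689/4096 → NEW=0, ERR=18689/4096
(0,4): OLD=16121607/65536 → NEW=255, ERR=-590073/65536
(1,0): OLD=15011/256 → NEW=0, ERR=15011/256
(1,1): OLD=449653/2048 → NEW=255, ERR=-72587/2048
(1,2): OLD=7611289/65536 → NEW=0, ERR=7611289/65536
(1,3): OLD=13983589/262144 → NEW=0, ERR=13983589/262144
(1,4): OLD=389269647/4194304 → NEW=0, ERR=389269647/4194304
(2,0): OLD=3135191/32768 → NEW=0, ERR=3135191/32768
(2,1): OLD=104044205/1048576 → NEW=0, ERR=104044205/1048576
(2,2): OLD=3279790407/16777216 → NEW=255, ERR=-998399673/16777216
(2,3): OLD=22627722981/268435456 → NEW=0, ERR=22627722981/268435456
(2,4): OLD=512027907843/4294967296 → NEW=0, ERR=512027907843/4294967296
(3,0): OLD=1115753063/16777216 → NEW=0, ERR=1115753063/16777216
(3,1): OLD=20927903835/134217728 → NEW=255, ERR=-13297616805/134217728
(3,2): OLD=215026932953/4294967296 → NEW=0, ERR=215026932953/4294967296
(3,3): OLD=1278862108593/8589934592 → NEW=255, ERR=-911571212367/8589934592
(3,4): OLD=15543725283477/137438953472 → NEW=0, ERR=15543725283477/137438953472
(4,0): OLD=200158284073/2147483648 → NEW=0, ERR=200158284073/2147483648
(4,1): OLD=16654876276393/68719476736 → NEW=255, ERR=-868590291287/68719476736
(4,2): OLD=211134352273671/1099511627776 → NEW=255, ERR=-69241112809209/1099511627776
(4,3): OLD=204427866192041/17592186044416 → NEW=0, ERR=204427866192041/17592186044416
(4,4): OLD=17674855726450975/281474976710656 → NEW=0, ERR=17674855726450975/281474976710656
(5,0): OLD=155863391772059/1099511627776 → NEW=255, ERR=-124512073310821/1099511627776
(5,1): OLD=-514360923708271/8796093022208 → NEW=0, ERR=-514360923708271/8796093022208
(5,2): OLD=-808943427508967/281474976710656 → NEW=0, ERR=-808943427508967/281474976710656
(5,3): OLD=264825095940339383/1125899906842624 → NEW=255, ERR=-22279380304529737/1125899906842624
(5,4): OLD=2120151077838692269/18014398509481984 → NEW=0, ERR=2120151077838692269/18014398509481984
(6,0): OLD=-190378727567893/140737488355328 → NEW=0, ERR=-190378727567893/140737488355328
(6,1): OLD=299569794316085189/4503599627370496 → NEW=0, ERR=299569794316085189/4503599627370496
(6,2): OLD=18651275110445736135/72057594037927936 → NEW=255, ERR=276588630774112455/72057594037927936
(6,3): OLD=239096528009892208461/1152921504606846976 → NEW=255, ERR=-54898455664853770419/1152921504606846976
(6,4): OLD=3757779699753671937883/18446744073709551616 → NEW=255, ERR=-946140039042263724197/18446744073709551616
Output grid:
  Row 0: ..#.#  (3 black, running=3)
  Row 1: .#...  (4 black, running=7)
  Row 2: ..#..  (4 black, running=11)
  Row 3: .#.#.  (3 black, running=14)
  Row 4: .##..  (3 black, running=17)
  Row 5: #..#.  (3 black, running=20)
  Row 6: ..###  (2 black, running=22)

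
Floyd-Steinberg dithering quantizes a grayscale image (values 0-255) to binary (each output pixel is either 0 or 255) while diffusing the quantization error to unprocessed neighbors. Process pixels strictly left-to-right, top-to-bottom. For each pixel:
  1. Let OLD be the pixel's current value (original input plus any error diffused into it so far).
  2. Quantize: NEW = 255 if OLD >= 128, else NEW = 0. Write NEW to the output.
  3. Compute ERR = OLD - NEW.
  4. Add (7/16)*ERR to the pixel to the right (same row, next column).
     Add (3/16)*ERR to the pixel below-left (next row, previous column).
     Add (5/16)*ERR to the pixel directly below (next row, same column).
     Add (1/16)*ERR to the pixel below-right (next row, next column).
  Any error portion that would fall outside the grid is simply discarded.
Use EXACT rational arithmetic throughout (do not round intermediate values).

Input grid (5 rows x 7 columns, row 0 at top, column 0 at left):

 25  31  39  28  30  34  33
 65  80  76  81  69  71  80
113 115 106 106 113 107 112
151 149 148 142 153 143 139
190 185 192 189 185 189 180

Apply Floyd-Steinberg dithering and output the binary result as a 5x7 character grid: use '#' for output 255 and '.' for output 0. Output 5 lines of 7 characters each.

(0,0): OLD=25 → NEW=0, ERR=25
(0,1): OLD=671/16 → NEW=0, ERR=671/16
(0,2): OLD=14681/256 → NEW=0, ERR=14681/256
(0,3): OLD=217455/4096 → NEW=0, ERR=217455/4096
(0,4): OLD=3488265/65536 → NEW=0, ERR=3488265/65536
(0,5): OLD=60069439/1048576 → NEW=0, ERR=60069439/1048576
(0,6): OLD=974134201/16777216 → NEW=0, ERR=974134201/16777216
(1,0): OLD=20653/256 → NEW=0, ERR=20653/256
(1,1): OLD=288187/2048 → NEW=255, ERR=-234053/2048
(1,2): OLD=3702615/65536 → NEW=0, ERR=3702615/65536
(1,3): OLD=35618123/262144 → NEW=255, ERR=-31228597/262144
(1,4): OLD=798165185/16777216 → NEW=0, ERR=798165185/16777216
(1,5): OLD=16633513617/134217728 → NEW=0, ERR=16633513617/134217728
(1,6): OLD=334887543391/2147483648 → NEW=255, ERR=-212720786849/2147483648
(2,0): OLD=3826745/32768 → NEW=0, ERR=3826745/32768
(2,1): OLD=153107203/1048576 → NEW=255, ERR=-114279677/1048576
(2,2): OLD=780058057/16777216 → NEW=0, ERR=780058057/16777216
(2,3): OLD=13631889345/134217728 → NEW=0, ERR=13631889345/134217728
(2,4): OLD=201963492113/1073741824 → NEW=255, ERR=-71840673007/1073741824
(2,5): OLD=3465406455771/34359738368 → NEW=0, ERR=3465406455771/34359738368
(2,6): OLD=73071012883885/549755813888 → NEW=255, ERR=-67116719657555/549755813888
(3,0): OLD=2802799785/16777216 → NEW=255, ERR=-1475390295/16777216
(3,1): OLD=12413122165/134217728 → NEW=0, ERR=12413122165/134217728
(3,2): OLD=231094813359/1073741824 → NEW=255, ERR=-42709351761/1073741824
(3,3): OLD=630063308057/4294967296 → NEW=255, ERR=-465153352423/4294967296
(3,4): OLD=60455527147689/549755813888 → NEW=0, ERR=60455527147689/549755813888
(3,5): OLD=860064962559499/4398046511104 → NEW=255, ERR=-261436897772021/4398046511104
(3,6): OLD=5710100396327637/70368744177664 → NEW=0, ERR=5710100396327637/70368744177664
(4,0): OLD=386245647815/2147483648 → NEW=255, ERR=-161362682425/2147483648
(4,1): OLD=5774956525979/34359738368 → NEW=255, ERR=-2986776757861/34359738368
(4,2): OLD=69826261495797/549755813888 → NEW=0, ERR=69826261495797/549755813888
(4,3): OLD=1006523329729303/4398046511104 → NEW=255, ERR=-114978530602217/4398046511104
(4,4): OLD=6685480659181333/35184372088832 → NEW=255, ERR=-2286534223470827/35184372088832
(4,5): OLD=184737260106789781/1125899906842624 → NEW=255, ERR=-102367216138079339/1125899906842624
(4,6): OLD=2915901404616775331/18014398509481984 → NEW=255, ERR=-1677770215301130589/18014398509481984
Row 0: .......
Row 1: .#.#..#
Row 2: .#..#.#
Row 3: #.##.#.
Row 4: ##.####

Answer: .......
.#.#..#
.#..#.#
#.##.#.
##.####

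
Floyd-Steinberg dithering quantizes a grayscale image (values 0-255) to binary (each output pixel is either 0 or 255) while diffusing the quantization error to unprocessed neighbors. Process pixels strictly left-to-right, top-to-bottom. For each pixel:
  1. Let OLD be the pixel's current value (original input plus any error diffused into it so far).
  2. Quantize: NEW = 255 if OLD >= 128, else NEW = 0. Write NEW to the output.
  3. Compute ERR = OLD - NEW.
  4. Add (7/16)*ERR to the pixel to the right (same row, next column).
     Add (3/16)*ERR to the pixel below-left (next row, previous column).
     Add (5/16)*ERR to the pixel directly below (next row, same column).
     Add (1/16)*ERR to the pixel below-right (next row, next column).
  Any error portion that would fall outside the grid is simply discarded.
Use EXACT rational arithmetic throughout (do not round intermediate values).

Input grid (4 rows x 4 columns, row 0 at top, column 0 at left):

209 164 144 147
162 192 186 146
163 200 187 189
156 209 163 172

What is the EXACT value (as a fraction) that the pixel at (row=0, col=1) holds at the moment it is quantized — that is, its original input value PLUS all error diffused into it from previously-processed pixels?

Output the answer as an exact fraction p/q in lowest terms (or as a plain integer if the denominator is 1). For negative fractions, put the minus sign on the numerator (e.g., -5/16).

(0,0): OLD=209 → NEW=255, ERR=-46
(0,1): OLD=1151/8 → NEW=255, ERR=-889/8
Target (0,1): original=164, with diffused error = 1151/8

Answer: 1151/8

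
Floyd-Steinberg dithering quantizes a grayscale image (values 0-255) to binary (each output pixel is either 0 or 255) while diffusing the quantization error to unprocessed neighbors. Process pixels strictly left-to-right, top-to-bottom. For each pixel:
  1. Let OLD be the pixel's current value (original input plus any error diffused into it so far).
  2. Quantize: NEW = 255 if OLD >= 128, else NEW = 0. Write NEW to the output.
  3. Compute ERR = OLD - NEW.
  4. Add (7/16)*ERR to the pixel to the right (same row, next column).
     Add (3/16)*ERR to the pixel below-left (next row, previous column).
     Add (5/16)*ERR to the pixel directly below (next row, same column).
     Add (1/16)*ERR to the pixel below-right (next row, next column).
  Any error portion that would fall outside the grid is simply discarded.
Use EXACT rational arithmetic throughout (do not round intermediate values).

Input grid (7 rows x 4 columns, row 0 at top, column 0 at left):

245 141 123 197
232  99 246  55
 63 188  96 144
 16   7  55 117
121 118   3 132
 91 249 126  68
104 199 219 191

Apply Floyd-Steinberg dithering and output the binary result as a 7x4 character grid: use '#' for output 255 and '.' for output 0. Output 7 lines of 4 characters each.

(0,0): OLD=245 → NEW=255, ERR=-10
(0,1): OLD=1093/8 → NEW=255, ERR=-947/8
(0,2): OLD=9115/128 → NEW=0, ERR=9115/128
(0,3): OLD=467261/2048 → NEW=255, ERR=-54979/2048
(1,0): OLD=26455/128 → NEW=255, ERR=-6185/128
(1,1): OLD=54881/1024 → NEW=0, ERR=54881/1024
(1,2): OLD=9151093/32768 → NEW=255, ERR=795253/32768
(1,3): OLD=32337731/524288 → NEW=0, ERR=32337731/524288
(2,0): OLD=949435/16384 → NEW=0, ERR=949435/16384
(2,1): OLD=121441593/524288 → NEW=255, ERR=-12251847/524288
(2,2): OLD=113534493/1048576 → NEW=0, ERR=113534493/1048576
(2,3): OLD=3559485961/16777216 → NEW=255, ERR=-718704119/16777216
(3,0): OLD=249371787/8388608 → NEW=0, ERR=249371787/8388608
(3,1): OLD=4915917397/134217728 → NEW=0, ERR=4915917397/134217728
(3,2): OLD=204799726251/2147483648 → NEW=0, ERR=204799726251/2147483648
(3,3): OLD=5226235478317/34359738368 → NEW=255, ERR=-3535497805523/34359738368
(4,0): OLD=294543016559/2147483648 → NEW=255, ERR=-253065313681/2147483648
(4,1): OLD=1677251839821/17179869184 → NEW=0, ERR=1677251839821/17179869184
(4,2): OLD=32166752736301/549755813888 → NEW=0, ERR=32166752736301/549755813888
(4,3): OLD=1155840453563979/8796093022208 → NEW=255, ERR=-1087163267099061/8796093022208
(5,0): OLD=19923032504127/274877906944 → NEW=0, ERR=19923032504127/274877906944
(5,1): OLD=2769225449865497/8796093022208 → NEW=255, ERR=526221729202457/8796093022208
(5,2): OLD=674596218649493/4398046511104 → NEW=255, ERR=-446905641682027/4398046511104
(5,3): OLD=-1607678067100563/140737488355328 → NEW=0, ERR=-1607678067100563/140737488355328
(6,0): OLD=19403049177221803/140737488355328 → NEW=255, ERR=-16485010353386837/140737488355328
(6,1): OLD=342108479826491485/2251799813685248 → NEW=255, ERR=-232100472663246755/2251799813685248
(6,2): OLD=5179069011259394555/36028797018963968 → NEW=255, ERR=-4008274228576417285/36028797018963968
(6,3): OLD=76327205147371079389/576460752303423488 → NEW=255, ERR=-70670286690001910051/576460752303423488
Row 0: ##.#
Row 1: #.#.
Row 2: .#.#
Row 3: ...#
Row 4: #..#
Row 5: .##.
Row 6: ####

Answer: ##.#
#.#.
.#.#
...#
#..#
.##.
####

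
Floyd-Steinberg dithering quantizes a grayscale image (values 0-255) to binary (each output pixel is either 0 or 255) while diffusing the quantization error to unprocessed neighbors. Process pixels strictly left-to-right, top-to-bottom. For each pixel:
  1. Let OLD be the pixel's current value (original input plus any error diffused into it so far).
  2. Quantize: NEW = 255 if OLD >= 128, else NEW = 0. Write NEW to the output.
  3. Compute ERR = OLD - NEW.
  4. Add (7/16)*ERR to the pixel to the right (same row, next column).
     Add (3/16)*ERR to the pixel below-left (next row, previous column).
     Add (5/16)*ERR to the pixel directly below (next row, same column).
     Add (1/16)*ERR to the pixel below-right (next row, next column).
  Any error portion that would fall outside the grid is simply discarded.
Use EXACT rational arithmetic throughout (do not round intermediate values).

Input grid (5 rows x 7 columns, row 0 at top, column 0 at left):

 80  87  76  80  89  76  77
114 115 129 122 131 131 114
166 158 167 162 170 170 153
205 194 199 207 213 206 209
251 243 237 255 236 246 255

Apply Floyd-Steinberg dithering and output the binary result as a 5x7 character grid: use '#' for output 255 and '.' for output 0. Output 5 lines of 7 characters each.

(0,0): OLD=80 → NEW=0, ERR=80
(0,1): OLD=122 → NEW=0, ERR=122
(0,2): OLD=1035/8 → NEW=255, ERR=-1005/8
(0,3): OLD=3205/128 → NEW=0, ERR=3205/128
(0,4): OLD=204707/2048 → NEW=0, ERR=204707/2048
(0,5): OLD=3923317/32768 → NEW=0, ERR=3923317/32768
(0,6): OLD=67833395/524288 → NEW=255, ERR=-65860045/524288
(1,0): OLD=1295/8 → NEW=255, ERR=-745/8
(1,1): OLD=6005/64 → NEW=0, ERR=6005/64
(1,2): OLD=293093/2048 → NEW=255, ERR=-229147/2048
(1,3): OLD=751727/8192 → NEW=0, ERR=751727/8192
(1,4): OLD=118697075/524288 → NEW=255, ERR=-14996365/524288
(1,5): OLD=581311655/4194304 → NEW=255, ERR=-488235865/4194304
(1,6): OLD=2100542217/67108864 → NEW=0, ERR=2100542217/67108864
(2,0): OLD=158199/1024 → NEW=255, ERR=-102921/1024
(2,1): OLD=3819089/32768 → NEW=0, ERR=3819089/32768
(2,2): OLD=108053243/524288 → NEW=255, ERR=-25640197/524288
(2,3): OLD=658187515/4194304 → NEW=255, ERR=-411360005/4194304
(2,4): OLD=3424654437/33554432 → NEW=0, ERR=3424654437/33554432
(2,5): OLD=195804494929/1073741824 → NEW=255, ERR=-77999670191/1073741824
(2,6): OLD=2125577289735/17179869184 → NEW=0, ERR=2125577289735/17179869184
(3,0): OLD=102468947/524288 → NEW=255, ERR=-31224493/524288
(3,1): OLD=792364739/4194304 → NEW=255, ERR=-277182781/4194304
(3,2): OLD=4821769983/33554432 → NEW=255, ERR=-3734610177/33554432
(3,3): OLD=2411518689/16777216 → NEW=255, ERR=-1866671391/16777216
(3,4): OLD=3031680891091/17179869184 → NEW=255, ERR=-1349185750829/17179869184
(3,5): OLD=24535364950165/137438953472 → NEW=255, ERR=-10511568185195/137438953472
(3,6): OLD=461054016918955/2199023255552 → NEW=255, ERR=-99696913246805/2199023255552
(4,0): OLD=14763796801/67108864 → NEW=255, ERR=-2348963519/67108864
(4,1): OLD=195897499953/1073741824 → NEW=255, ERR=-77906665167/1073741824
(4,2): OLD=2499385013111/17179869184 → NEW=255, ERR=-1881481628809/17179869184
(4,3): OLD=20703229842013/137438953472 → NEW=255, ERR=-14343703293347/137438953472
(4,4): OLD=158884829316513/1099511627776 → NEW=255, ERR=-121490635766367/1099511627776
(4,5): OLD=5641774662461407/35184372088832 → NEW=255, ERR=-3330240220190753/35184372088832
(4,6): OLD=109573842065944969/562949953421312 → NEW=255, ERR=-33978396056489591/562949953421312
Row 0: ..#...#
Row 1: #.#.##.
Row 2: #.##.#.
Row 3: #######
Row 4: #######

Answer: ..#...#
#.#.##.
#.##.#.
#######
#######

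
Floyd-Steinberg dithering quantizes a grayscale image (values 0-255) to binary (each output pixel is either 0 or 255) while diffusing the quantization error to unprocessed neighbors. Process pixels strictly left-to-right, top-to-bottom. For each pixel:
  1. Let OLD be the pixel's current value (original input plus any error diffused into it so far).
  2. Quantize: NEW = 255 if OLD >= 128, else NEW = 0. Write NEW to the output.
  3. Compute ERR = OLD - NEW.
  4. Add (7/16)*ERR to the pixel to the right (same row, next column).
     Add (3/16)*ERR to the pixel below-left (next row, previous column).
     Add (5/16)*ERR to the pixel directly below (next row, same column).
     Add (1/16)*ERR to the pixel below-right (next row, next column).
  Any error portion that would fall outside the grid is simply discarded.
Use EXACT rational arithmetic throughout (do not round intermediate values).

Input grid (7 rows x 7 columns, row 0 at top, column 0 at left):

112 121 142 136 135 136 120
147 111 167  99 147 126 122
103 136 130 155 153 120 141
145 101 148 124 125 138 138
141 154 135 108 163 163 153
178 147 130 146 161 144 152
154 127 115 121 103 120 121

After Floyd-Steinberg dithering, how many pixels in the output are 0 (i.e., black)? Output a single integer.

Answer: 23

Derivation:
(0,0): OLD=112 → NEW=0, ERR=112
(0,1): OLD=170 → NEW=255, ERR=-85
(0,2): OLD=1677/16 → NEW=0, ERR=1677/16
(0,3): OLD=46555/256 → NEW=255, ERR=-18725/256
(0,4): OLD=421885/4096 → NEW=0, ERR=421885/4096
(0,5): OLD=11866091/65536 → NEW=255, ERR=-4845589/65536
(0,6): OLD=91909997/1048576 → NEW=0, ERR=91909997/1048576
(1,0): OLD=2657/16 → NEW=255, ERR=-1423/16
(1,1): OLD=9239/128 → NEW=0, ERR=9239/128
(1,2): OLD=869603/4096 → NEW=255, ERR=-174877/4096
(1,3): OLD=1365223/16384 → NEW=0, ERR=1365223/16384
(1,4): OLD=206787349/1048576 → NEW=255, ERR=-60599531/1048576
(1,5): OLD=842908965/8388608 → NEW=0, ERR=842908965/8388608
(1,6): OLD=25331090059/134217728 → NEW=255, ERR=-8894430581/134217728
(2,0): OLD=181741/2048 → NEW=0, ERR=181741/2048
(2,1): OLD=12046591/65536 → NEW=255, ERR=-4665089/65536
(2,2): OLD=110782141/1048576 → NEW=0, ERR=110782141/1048576
(2,3): OLD=1793123861/8388608 → NEW=255, ERR=-345971179/8388608
(2,4): OLD=9458626981/67108864 → NEW=255, ERR=-7654133339/67108864
(2,5): OLD=183532856503/2147483648 → NEW=0, ERR=183532856503/2147483648
(2,6): OLD=5633683353969/34359738368 → NEW=255, ERR=-3128049929871/34359738368
(3,0): OLD=167126813/1048576 → NEW=255, ERR=-100260067/1048576
(3,1): OLD=522434521/8388608 → NEW=0, ERR=522434521/8388608
(3,2): OLD=13158753051/67108864 → NEW=255, ERR=-3954007269/67108864
(3,3): OLD=18938686285/268435456 → NEW=0, ERR=18938686285/268435456
(3,4): OLD=4592902341405/34359738368 → NEW=255, ERR=-4168830942435/34359738368
(3,5): OLD=24032024090279/274877906944 → NEW=0, ERR=24032024090279/274877906944
(3,6): OLD=673524795601849/4398046511104 → NEW=255, ERR=-447977064729671/4398046511104
(4,0): OLD=16481600531/134217728 → NEW=0, ERR=16481600531/134217728
(4,1): OLD=451321114999/2147483648 → NEW=255, ERR=-96287215241/2147483648
(4,2): OLD=3920184718169/34359738368 → NEW=0, ERR=3920184718169/34359738368
(4,3): OLD=42202367800227/274877906944 → NEW=255, ERR=-27891498470493/274877906944
(4,4): OLD=223188570672889/2199023255552 → NEW=0, ERR=223188570672889/2199023255552
(4,5): OLD=14639765662781305/70368744177664 → NEW=255, ERR=-3304264102523015/70368744177664
(4,6): OLD=119446870017998111/1125899906842624 → NEW=0, ERR=119446870017998111/1125899906842624
(5,0): OLD=7145699826261/34359738368 → NEW=255, ERR=-1616033457579/34359738368
(5,1): OLD=38889368554823/274877906944 → NEW=255, ERR=-31204497715897/274877906944
(5,2): OLD=207061346098337/2199023255552 → NEW=0, ERR=207061346098337/2199023255552
(5,3): OLD=3195572671409797/17592186044416 → NEW=255, ERR=-1290434769916283/17592186044416
(5,4): OLD=163794866835653527/1125899906842624 → NEW=255, ERR=-123309609409215593/1125899906842624
(5,5): OLD=969589074768784423/9007199254740992 → NEW=0, ERR=969589074768784423/9007199254740992
(5,6): OLD=33047561106508562025/144115188075855872 → NEW=255, ERR=-3701811852834685335/144115188075855872
(6,0): OLD=519044331259165/4398046511104 → NEW=0, ERR=519044331259165/4398046511104
(6,1): OLD=11109296806125633/70368744177664 → NEW=255, ERR=-6834732959178687/70368744177664
(6,2): OLD=91291605294119843/1125899906842624 → NEW=0, ERR=91291605294119843/1125899906842624
(6,3): OLD=1070965455653825085/9007199254740992 → NEW=0, ERR=1070965455653825085/9007199254740992
(6,4): OLD=2457037850891315383/18014398509481984 → NEW=255, ERR=-2136633769026590537/18014398509481984
(6,5): OLD=207727730458773306099/2305843009213693952 → NEW=0, ERR=207727730458773306099/2305843009213693952
(6,6): OLD=5870276033963158619253/36893488147419103232 → NEW=255, ERR=-3537563443628712704907/36893488147419103232
Output grid:
  Row 0: .#.#.#.  (4 black, running=4)
  Row 1: #.#.#.#  (3 black, running=7)
  Row 2: .#.##.#  (3 black, running=10)
  Row 3: #.#.#.#  (3 black, running=13)
  Row 4: .#.#.#.  (4 black, running=17)
  Row 5: ##.##.#  (2 black, running=19)
  Row 6: .#..#.#  (4 black, running=23)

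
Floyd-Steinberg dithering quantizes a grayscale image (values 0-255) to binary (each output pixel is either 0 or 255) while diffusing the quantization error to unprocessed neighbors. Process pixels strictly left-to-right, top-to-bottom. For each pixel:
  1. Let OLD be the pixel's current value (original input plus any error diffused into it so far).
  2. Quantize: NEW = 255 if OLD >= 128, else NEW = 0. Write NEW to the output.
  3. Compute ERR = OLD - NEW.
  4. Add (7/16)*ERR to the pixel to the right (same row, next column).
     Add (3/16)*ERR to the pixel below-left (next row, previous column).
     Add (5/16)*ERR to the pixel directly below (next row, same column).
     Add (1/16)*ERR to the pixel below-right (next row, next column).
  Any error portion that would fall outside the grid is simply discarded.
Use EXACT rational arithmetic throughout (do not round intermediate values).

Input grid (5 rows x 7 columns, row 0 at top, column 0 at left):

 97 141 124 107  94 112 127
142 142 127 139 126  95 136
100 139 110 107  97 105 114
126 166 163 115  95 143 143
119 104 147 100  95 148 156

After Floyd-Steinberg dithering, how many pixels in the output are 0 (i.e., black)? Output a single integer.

Answer: 18

Derivation:
(0,0): OLD=97 → NEW=0, ERR=97
(0,1): OLD=2935/16 → NEW=255, ERR=-1145/16
(0,2): OLD=23729/256 → NEW=0, ERR=23729/256
(0,3): OLD=604375/4096 → NEW=255, ERR=-440105/4096
(0,4): OLD=3079649/65536 → NEW=0, ERR=3079649/65536
(0,5): OLD=138998055/1048576 → NEW=255, ERR=-128388825/1048576
(0,6): OLD=1231984657/16777216 → NEW=0, ERR=1231984657/16777216
(1,0): OLD=40677/256 → NEW=255, ERR=-24603/256
(1,1): OLD=206915/2048 → NEW=0, ERR=206915/2048
(1,2): OLD=11504767/65536 → NEW=255, ERR=-5206913/65536
(1,3): OLD=22352211/262144 → NEW=0, ERR=22352211/262144
(1,4): OLD=2488329689/16777216 → NEW=255, ERR=-1789860391/16777216
(1,5): OLD=3592791849/134217728 → NEW=0, ERR=3592791849/134217728
(1,6): OLD=350052935751/2147483648 → NEW=255, ERR=-197555394489/2147483648
(2,0): OLD=2913425/32768 → NEW=0, ERR=2913425/32768
(2,1): OLD=197727307/1048576 → NEW=255, ERR=-69659573/1048576
(2,2): OLD=1315490721/16777216 → NEW=0, ERR=1315490721/16777216
(2,3): OLD=19190592729/134217728 → NEW=255, ERR=-15034927911/134217728
(2,4): OLD=26844855209/1073741824 → NEW=0, ERR=26844855209/1073741824
(2,5): OLD=3449255535971/34359738368 → NEW=0, ERR=3449255535971/34359738368
(2,6): OLD=71932274689253/549755813888 → NEW=255, ERR=-68255457852187/549755813888
(3,0): OLD=2371098497/16777216 → NEW=255, ERR=-1907091583/16777216
(3,1): OLD=15538012269/134217728 → NEW=0, ERR=15538012269/134217728
(3,2): OLD=228702170135/1073741824 → NEW=255, ERR=-45101994985/1073741824
(3,3): OLD=305824961649/4294967296 → NEW=0, ERR=305824961649/4294967296
(3,4): OLD=80147002067841/549755813888 → NEW=255, ERR=-60040730473599/549755813888
(3,5): OLD=461237412024339/4398046511104 → NEW=0, ERR=461237412024339/4398046511104
(3,6): OLD=11002678696093133/70368744177664 → NEW=255, ERR=-6941351069211187/70368744177664
(4,0): OLD=225880927599/2147483648 → NEW=0, ERR=225880927599/2147483648
(4,1): OLD=5882900572451/34359738368 → NEW=255, ERR=-2878832711389/34359738368
(4,2): OLD=64763486684653/549755813888 → NEW=0, ERR=64763486684653/549755813888
(4,3): OLD=662733635807807/4398046511104 → NEW=255, ERR=-458768224523713/4398046511104
(4,4): OLD=1384450451534861/35184372088832 → NEW=0, ERR=1384450451534861/35184372088832
(4,5): OLD=194405218787889293/1125899906842624 → NEW=255, ERR=-92699257456979827/1125899906842624
(4,6): OLD=1724120057221666539/18014398509481984 → NEW=0, ERR=1724120057221666539/18014398509481984
Output grid:
  Row 0: .#.#.#.  (4 black, running=4)
  Row 1: #.#.#.#  (3 black, running=7)
  Row 2: .#.#..#  (4 black, running=11)
  Row 3: #.#.#.#  (3 black, running=14)
  Row 4: .#.#.#.  (4 black, running=18)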